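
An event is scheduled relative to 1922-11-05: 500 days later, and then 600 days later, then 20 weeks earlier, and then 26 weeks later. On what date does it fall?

December 21, 1925

Counting forward 500 days from November 5, 1922:
November has 30 days, so 30 − 5 = 25 days remain after November 5, 1922; 500 − 25 = 475 left.
December 1922 has 31 days: 475 − 31 = 444 left.
January 1923 has 31 days: 444 − 31 = 413 left.
February 1923 has 28 days (1923 is not a leap year): 413 − 28 = 385 left.
March 1923 has 31 days: 385 − 31 = 354 left.
April 1923 has 30 days: 354 − 30 = 324 left.
May 1923 has 31 days: 324 − 31 = 293 left.
June 1923 has 30 days: 293 − 30 = 263 left.
July 1923 has 31 days: 263 − 31 = 232 left.
August 1923 has 31 days: 232 − 31 = 201 left.
September 1923 has 30 days: 201 − 30 = 171 left.
October 1923 has 31 days: 171 − 31 = 140 left.
November 1923 has 30 days: 140 − 30 = 110 left.
December 1923 has 31 days: 110 − 31 = 79 left.
January 1924 has 31 days: 79 − 31 = 48 left.
February 1924 has 29 days (1924 is a leap year): 48 − 29 = 19 left.
19 days into March 1924 → March 19, 1924.
Counting forward 600 days from March 19, 1924:
March has 31 days, so 31 − 19 = 12 days remain after March 19, 1924; 600 − 12 = 588 left.
April 1924 has 30 days: 588 − 30 = 558 left.
May 1924 has 31 days: 558 − 31 = 527 left.
June 1924 has 30 days: 527 − 30 = 497 left.
July 1924 has 31 days: 497 − 31 = 466 left.
August 1924 has 31 days: 466 − 31 = 435 left.
September 1924 has 30 days: 435 − 30 = 405 left.
October 1924 has 31 days: 405 − 31 = 374 left.
November 1924 has 30 days: 374 − 30 = 344 left.
December 1924 has 31 days: 344 − 31 = 313 left.
January 1925 has 31 days: 313 − 31 = 282 left.
February 1925 has 28 days (1925 is not a leap year): 282 − 28 = 254 left.
March 1925 has 31 days: 254 − 31 = 223 left.
April 1925 has 30 days: 223 − 30 = 193 left.
May 1925 has 31 days: 193 − 31 = 162 left.
June 1925 has 30 days: 162 − 30 = 132 left.
July 1925 has 31 days: 132 − 31 = 101 left.
August 1925 has 31 days: 101 − 31 = 70 left.
September 1925 has 30 days: 70 − 30 = 40 left.
October 1925 has 31 days: 40 − 31 = 9 left.
9 days into November 1925 → November 9, 1925.
Counting back 20 weeks (= 140 days) from November 9, 1925:
Going back 9 days from November 9, 1925 reaches the end of the previous month; 140 − 9 = 131 left.
October 1925 has 31 days: 131 − 31 = 100 left.
September 1925 has 30 days: 100 − 30 = 70 left.
August 1925 has 31 days: 70 − 31 = 39 left.
July 1925 has 31 days: 39 − 31 = 8 left.
June 1925 has 30 days; 30 − 8 = 22 → June 22, 1925.
Adding 26 weeks (= 182 days) from June 22, 1925:
June has 30 days, so 30 − 22 = 8 days remain after June 22, 1925; 182 − 8 = 174 left.
July 1925 has 31 days: 174 − 31 = 143 left.
August 1925 has 31 days: 143 − 31 = 112 left.
September 1925 has 30 days: 112 − 30 = 82 left.
October 1925 has 31 days: 82 − 31 = 51 left.
November 1925 has 30 days: 51 − 30 = 21 left.
21 days into December 1925 → December 21, 1925.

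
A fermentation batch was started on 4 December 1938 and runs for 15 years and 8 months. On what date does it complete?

August 4, 1954

Counting forward 15 years and 8 months from December 4, 1938.
+15 years → 1953; month 12 + 8 = 20, which is month 8 of year 1954 → August 1954.
Day 4 is valid in August, giving August 4, 1954.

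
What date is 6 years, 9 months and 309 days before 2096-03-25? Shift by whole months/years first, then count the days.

August 20, 2088

Counting back 6 years, 9 months and 309 days from March 25, 2096: first the month/year part, then the days.
-6 years → 2090; month 3 − 9 = -6, which is month 6 of year 2089 → June 2089.
Day 25 is valid in June, giving June 25, 2089.
Now subtract 309 days from June 25, 2089.
Going back 25 days from June 25, 2089 reaches the end of the previous month; 309 − 25 = 284 left.
May 2089 has 31 days: 284 − 31 = 253 left.
April 2089 has 30 days: 253 − 30 = 223 left.
March 2089 has 31 days: 223 − 31 = 192 left.
February 2089 has 28 days (2089 is not a leap year): 192 − 28 = 164 left.
January 2089 has 31 days: 164 − 31 = 133 left.
December 2088 has 31 days: 133 − 31 = 102 left.
November 2088 has 30 days: 102 − 30 = 72 left.
October 2088 has 31 days: 72 − 31 = 41 left.
September 2088 has 30 days: 41 − 30 = 11 left.
August 2088 has 31 days; 31 − 11 = 20 → August 20, 2088.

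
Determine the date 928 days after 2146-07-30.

February 12, 2149

Advancing 928 days from July 30, 2146.
July has 31 days, so 31 − 30 = 1 day remains after July 30, 2146; 928 − 1 = 927 left.
August 2146 has 31 days: 927 − 31 = 896 left.
September 2146 has 30 days: 896 − 30 = 866 left.
October 2146 has 31 days: 866 − 31 = 835 left.
November 2146 has 30 days: 835 − 30 = 805 left.
December 2146 has 31 days: 805 − 31 = 774 left.
January 2147 has 31 days: 774 − 31 = 743 left.
February 2147 has 28 days (2147 is not a leap year): 743 − 28 = 715 left.
March 2147 has 31 days: 715 − 31 = 684 left.
April 2147 has 30 days: 684 − 30 = 654 left.
May 2147 has 31 days: 654 − 31 = 623 left.
June 2147 has 30 days: 623 − 30 = 593 left.
July 2147 has 31 days: 593 − 31 = 562 left.
August 2147 has 31 days: 562 − 31 = 531 left.
September 2147 has 30 days: 531 − 30 = 501 left.
October 2147 has 31 days: 501 − 31 = 470 left.
November 2147 has 30 days: 470 − 30 = 440 left.
December 2147 has 31 days: 440 − 31 = 409 left.
January 2148 has 31 days: 409 − 31 = 378 left.
February 2148 has 29 days (2148 is a leap year): 378 − 29 = 349 left.
March 2148 has 31 days: 349 − 31 = 318 left.
April 2148 has 30 days: 318 − 30 = 288 left.
May 2148 has 31 days: 288 − 31 = 257 left.
June 2148 has 30 days: 257 − 30 = 227 left.
July 2148 has 31 days: 227 − 31 = 196 left.
August 2148 has 31 days: 196 − 31 = 165 left.
September 2148 has 30 days: 165 − 30 = 135 left.
October 2148 has 31 days: 135 − 31 = 104 left.
November 2148 has 30 days: 104 − 30 = 74 left.
December 2148 has 31 days: 74 − 31 = 43 left.
January 2149 has 31 days: 43 − 31 = 12 left.
12 days into February 2149 → February 12, 2149.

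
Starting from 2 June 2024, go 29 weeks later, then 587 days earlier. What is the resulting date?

Adding 29 weeks (= 203 days) from June 2, 2024:
June has 30 days, so 30 − 2 = 28 days remain after June 2, 2024; 203 − 28 = 175 left.
July 2024 has 31 days: 175 − 31 = 144 left.
August 2024 has 31 days: 144 − 31 = 113 left.
September 2024 has 30 days: 113 − 30 = 83 left.
October 2024 has 31 days: 83 − 31 = 52 left.
November 2024 has 30 days: 52 − 30 = 22 left.
22 days into December 2024 → December 22, 2024.
Subtracting 587 days from December 22, 2024:
Going back 22 days from December 22, 2024 reaches the end of the previous month; 587 − 22 = 565 left.
November 2024 has 30 days: 565 − 30 = 535 left.
October 2024 has 31 days: 535 − 31 = 504 left.
September 2024 has 30 days: 504 − 30 = 474 left.
August 2024 has 31 days: 474 − 31 = 443 left.
July 2024 has 31 days: 443 − 31 = 412 left.
June 2024 has 30 days: 412 − 30 = 382 left.
May 2024 has 31 days: 382 − 31 = 351 left.
April 2024 has 30 days: 351 − 30 = 321 left.
March 2024 has 31 days: 321 − 31 = 290 left.
February 2024 has 29 days (2024 is a leap year): 290 − 29 = 261 left.
January 2024 has 31 days: 261 − 31 = 230 left.
December 2023 has 31 days: 230 − 31 = 199 left.
November 2023 has 30 days: 199 − 30 = 169 left.
October 2023 has 31 days: 169 − 31 = 138 left.
September 2023 has 30 days: 138 − 30 = 108 left.
August 2023 has 31 days: 108 − 31 = 77 left.
July 2023 has 31 days: 77 − 31 = 46 left.
June 2023 has 30 days: 46 − 30 = 16 left.
May 2023 has 31 days; 31 − 16 = 15 → May 15, 2023.

May 15, 2023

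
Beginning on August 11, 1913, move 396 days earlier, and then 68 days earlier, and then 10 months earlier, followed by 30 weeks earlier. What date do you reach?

Subtracting 396 days from August 11, 1913:
Going back 11 days from August 11, 1913 reaches the end of the previous month; 396 − 11 = 385 left.
July 1913 has 31 days: 385 − 31 = 354 left.
June 1913 has 30 days: 354 − 30 = 324 left.
May 1913 has 31 days: 324 − 31 = 293 left.
April 1913 has 30 days: 293 − 30 = 263 left.
March 1913 has 31 days: 263 − 31 = 232 left.
February 1913 has 28 days (1913 is not a leap year): 232 − 28 = 204 left.
January 1913 has 31 days: 204 − 31 = 173 left.
December 1912 has 31 days: 173 − 31 = 142 left.
November 1912 has 30 days: 142 − 30 = 112 left.
October 1912 has 31 days: 112 − 31 = 81 left.
September 1912 has 30 days: 81 − 30 = 51 left.
August 1912 has 31 days: 51 − 31 = 20 left.
July 1912 has 31 days; 31 − 20 = 11 → July 11, 1912.
Going back 68 days from July 11, 1912:
Going back 11 days from July 11, 1912 reaches the end of the previous month; 68 − 11 = 57 left.
June 1912 has 30 days: 57 − 30 = 27 left.
May 1912 has 31 days; 31 − 27 = 4 → May 4, 1912.
Subtracting 10 months from May 4, 1912:
month 5 − 10 = -5, which is month 7 of year 1911 → July 1911.
Day 4 is valid in July, giving July 4, 1911.
Counting back 30 weeks (= 210 days) from July 4, 1911:
Going back 4 days from July 4, 1911 reaches the end of the previous month; 210 − 4 = 206 left.
June 1911 has 30 days: 206 − 30 = 176 left.
May 1911 has 31 days: 176 − 31 = 145 left.
April 1911 has 30 days: 145 − 30 = 115 left.
March 1911 has 31 days: 115 − 31 = 84 left.
February 1911 has 28 days (1911 is not a leap year): 84 − 28 = 56 left.
January 1911 has 31 days: 56 − 31 = 25 left.
December 1910 has 31 days; 31 − 25 = 6 → December 6, 1910.

December 6, 1910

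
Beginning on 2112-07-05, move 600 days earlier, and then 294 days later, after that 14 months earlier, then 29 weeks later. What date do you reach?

January 22, 2111

Going back 600 days from July 5, 2112:
Going back 5 days from July 5, 2112 reaches the end of the previous month; 600 − 5 = 595 left.
June 2112 has 30 days: 595 − 30 = 565 left.
May 2112 has 31 days: 565 − 31 = 534 left.
April 2112 has 30 days: 534 − 30 = 504 left.
March 2112 has 31 days: 504 − 31 = 473 left.
February 2112 has 29 days (2112 is a leap year): 473 − 29 = 444 left.
January 2112 has 31 days: 444 − 31 = 413 left.
December 2111 has 31 days: 413 − 31 = 382 left.
November 2111 has 30 days: 382 − 30 = 352 left.
October 2111 has 31 days: 352 − 31 = 321 left.
September 2111 has 30 days: 321 − 30 = 291 left.
August 2111 has 31 days: 291 − 31 = 260 left.
July 2111 has 31 days: 260 − 31 = 229 left.
June 2111 has 30 days: 229 − 30 = 199 left.
May 2111 has 31 days: 199 − 31 = 168 left.
April 2111 has 30 days: 168 − 30 = 138 left.
March 2111 has 31 days: 138 − 31 = 107 left.
February 2111 has 28 days (2111 is not a leap year): 107 − 28 = 79 left.
January 2111 has 31 days: 79 − 31 = 48 left.
December 2110 has 31 days: 48 − 31 = 17 left.
November 2110 has 30 days; 30 − 17 = 13 → November 13, 2110.
Counting forward 294 days from November 13, 2110:
November has 30 days, so 30 − 13 = 17 days remain after November 13, 2110; 294 − 17 = 277 left.
December 2110 has 31 days: 277 − 31 = 246 left.
January 2111 has 31 days: 246 − 31 = 215 left.
February 2111 has 28 days (2111 is not a leap year): 215 − 28 = 187 left.
March 2111 has 31 days: 187 − 31 = 156 left.
April 2111 has 30 days: 156 − 30 = 126 left.
May 2111 has 31 days: 126 − 31 = 95 left.
June 2111 has 30 days: 95 − 30 = 65 left.
July 2111 has 31 days: 65 − 31 = 34 left.
August 2111 has 31 days: 34 − 31 = 3 left.
3 days into September 2111 → September 3, 2111.
Subtracting 14 months from September 3, 2111:
month 9 − 14 = -5, which is month 7 of year 2110 → July 2110.
Day 3 is valid in July, giving July 3, 2110.
Counting forward 29 weeks (= 203 days) from July 3, 2110:
July has 31 days, so 31 − 3 = 28 days remain after July 3, 2110; 203 − 28 = 175 left.
August 2110 has 31 days: 175 − 31 = 144 left.
September 2110 has 30 days: 144 − 30 = 114 left.
October 2110 has 31 days: 114 − 31 = 83 left.
November 2110 has 30 days: 83 − 30 = 53 left.
December 2110 has 31 days: 53 − 31 = 22 left.
22 days into January 2111 → January 22, 2111.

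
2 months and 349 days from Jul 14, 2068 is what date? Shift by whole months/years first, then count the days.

August 29, 2069

Counting forward 2 months and 349 days from July 14, 2068: first the month/year part, then the days.
month 7 + 2 = 9 → September 2068.
Day 14 is valid in September, giving September 14, 2068.
Now add 349 days from September 14, 2068.
September has 30 days, so 30 − 14 = 16 days remain after September 14, 2068; 349 − 16 = 333 left.
October 2068 has 31 days: 333 − 31 = 302 left.
November 2068 has 30 days: 302 − 30 = 272 left.
December 2068 has 31 days: 272 − 31 = 241 left.
January 2069 has 31 days: 241 − 31 = 210 left.
February 2069 has 28 days (2069 is not a leap year): 210 − 28 = 182 left.
March 2069 has 31 days: 182 − 31 = 151 left.
April 2069 has 30 days: 151 − 30 = 121 left.
May 2069 has 31 days: 121 − 31 = 90 left.
June 2069 has 30 days: 90 − 30 = 60 left.
July 2069 has 31 days: 60 − 31 = 29 left.
29 days into August 2069 → August 29, 2069.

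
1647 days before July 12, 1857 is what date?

Counting back 1647 days from July 12, 1857.
Going back 12 days from July 12, 1857 reaches the end of the previous month; 1647 − 12 = 1635 left.
June 1857 has 30 days: 1635 − 30 = 1605 left.
May 1857 has 31 days: 1605 − 31 = 1574 left.
April 1857 has 30 days: 1574 − 30 = 1544 left.
March 1857 has 31 days: 1544 − 31 = 1513 left.
February 1857 has 28 days (1857 is not a leap year): 1513 − 28 = 1485 left.
January 1857 has 31 days: 1485 − 31 = 1454 left.
December 1856 has 31 days: 1454 − 31 = 1423 left.
November 1856 has 30 days: 1423 − 30 = 1393 left.
October 1856 has 31 days: 1393 − 31 = 1362 left.
September 1856 has 30 days: 1362 − 30 = 1332 left.
August 1856 has 31 days: 1332 − 31 = 1301 left.
July 1856 has 31 days: 1301 − 31 = 1270 left.
June 1856 has 30 days: 1270 − 30 = 1240 left.
May 1856 has 31 days: 1240 − 31 = 1209 left.
April 1856 has 30 days: 1209 − 30 = 1179 left.
March 1856 has 31 days: 1179 − 31 = 1148 left.
February 1856 has 29 days (1856 is a leap year): 1148 − 29 = 1119 left.
January 1856 has 31 days: 1119 − 31 = 1088 left.
December 1855 has 31 days: 1088 − 31 = 1057 left.
November 1855 has 30 days: 1057 − 30 = 1027 left.
October 1855 has 31 days: 1027 − 31 = 996 left.
September 1855 has 30 days: 996 − 30 = 966 left.
August 1855 has 31 days: 966 − 31 = 935 left.
July 1855 has 31 days: 935 − 31 = 904 left.
June 1855 has 30 days: 904 − 30 = 874 left.
May 1855 has 31 days: 874 − 31 = 843 left.
April 1855 has 30 days: 843 − 30 = 813 left.
March 1855 has 31 days: 813 − 31 = 782 left.
February 1855 has 28 days (1855 is not a leap year): 782 − 28 = 754 left.
January 1855 has 31 days: 754 − 31 = 723 left.
December 1854 has 31 days: 723 − 31 = 692 left.
November 1854 has 30 days: 692 − 30 = 662 left.
October 1854 has 31 days: 662 − 31 = 631 left.
September 1854 has 30 days: 631 − 30 = 601 left.
August 1854 has 31 days: 601 − 31 = 570 left.
July 1854 has 31 days: 570 − 31 = 539 left.
June 1854 has 30 days: 539 − 30 = 509 left.
May 1854 has 31 days: 509 − 31 = 478 left.
April 1854 has 30 days: 478 − 30 = 448 left.
March 1854 has 31 days: 448 − 31 = 417 left.
February 1854 has 28 days (1854 is not a leap year): 417 − 28 = 389 left.
January 1854 has 31 days: 389 − 31 = 358 left.
December 1853 has 31 days: 358 − 31 = 327 left.
November 1853 has 30 days: 327 − 30 = 297 left.
October 1853 has 31 days: 297 − 31 = 266 left.
September 1853 has 30 days: 266 − 30 = 236 left.
August 1853 has 31 days: 236 − 31 = 205 left.
July 1853 has 31 days: 205 − 31 = 174 left.
June 1853 has 30 days: 174 − 30 = 144 left.
May 1853 has 31 days: 144 − 31 = 113 left.
April 1853 has 30 days: 113 − 30 = 83 left.
March 1853 has 31 days: 83 − 31 = 52 left.
February 1853 has 28 days (1853 is not a leap year): 52 − 28 = 24 left.
January 1853 has 31 days; 31 − 24 = 7 → January 7, 1853.

January 7, 1853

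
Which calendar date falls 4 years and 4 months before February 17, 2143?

October 17, 2138

Subtracting 4 years and 4 months from February 17, 2143.
-4 years → 2139; month 2 − 4 = -2, which is month 10 of year 2138 → October 2138.
Day 17 is valid in October, giving October 17, 2138.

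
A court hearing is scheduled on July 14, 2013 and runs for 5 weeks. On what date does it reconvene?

Advancing 5 weeks = 35 days from July 14, 2013.
July has 31 days, so 31 − 14 = 17 days remain after July 14, 2013; 35 − 17 = 18 left.
18 days into August 2013 → August 18, 2013.

August 18, 2013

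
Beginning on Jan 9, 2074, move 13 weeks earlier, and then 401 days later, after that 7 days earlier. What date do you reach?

Counting back 13 weeks (= 91 days) from January 9, 2074:
Going back 9 days from January 9, 2074 reaches the end of the previous month; 91 − 9 = 82 left.
December 2073 has 31 days: 82 − 31 = 51 left.
November 2073 has 30 days: 51 − 30 = 21 left.
October 2073 has 31 days; 31 − 21 = 10 → October 10, 2073.
Advancing 401 days from October 10, 2073:
October has 31 days, so 31 − 10 = 21 days remain after October 10, 2073; 401 − 21 = 380 left.
November 2073 has 30 days: 380 − 30 = 350 left.
December 2073 has 31 days: 350 − 31 = 319 left.
January 2074 has 31 days: 319 − 31 = 288 left.
February 2074 has 28 days (2074 is not a leap year): 288 − 28 = 260 left.
March 2074 has 31 days: 260 − 31 = 229 left.
April 2074 has 30 days: 229 − 30 = 199 left.
May 2074 has 31 days: 199 − 31 = 168 left.
June 2074 has 30 days: 168 − 30 = 138 left.
July 2074 has 31 days: 138 − 31 = 107 left.
August 2074 has 31 days: 107 − 31 = 76 left.
September 2074 has 30 days: 76 − 30 = 46 left.
October 2074 has 31 days: 46 − 31 = 15 left.
15 days into November 2074 → November 15, 2074.
Going back 7 days from November 15, 2074:
15 − 7 = 8, still in November 2074.

November 8, 2074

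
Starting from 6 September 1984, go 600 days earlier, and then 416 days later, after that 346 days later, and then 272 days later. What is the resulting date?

Counting back 600 days from September 6, 1984:
Going back 6 days from September 6, 1984 reaches the end of the previous month; 600 − 6 = 594 left.
August 1984 has 31 days: 594 − 31 = 563 left.
July 1984 has 31 days: 563 − 31 = 532 left.
June 1984 has 30 days: 532 − 30 = 502 left.
May 1984 has 31 days: 502 − 31 = 471 left.
April 1984 has 30 days: 471 − 30 = 441 left.
March 1984 has 31 days: 441 − 31 = 410 left.
February 1984 has 29 days (1984 is a leap year): 410 − 29 = 381 left.
January 1984 has 31 days: 381 − 31 = 350 left.
December 1983 has 31 days: 350 − 31 = 319 left.
November 1983 has 30 days: 319 − 30 = 289 left.
October 1983 has 31 days: 289 − 31 = 258 left.
September 1983 has 30 days: 258 − 30 = 228 left.
August 1983 has 31 days: 228 − 31 = 197 left.
July 1983 has 31 days: 197 − 31 = 166 left.
June 1983 has 30 days: 166 − 30 = 136 left.
May 1983 has 31 days: 136 − 31 = 105 left.
April 1983 has 30 days: 105 − 30 = 75 left.
March 1983 has 31 days: 75 − 31 = 44 left.
February 1983 has 28 days (1983 is not a leap year): 44 − 28 = 16 left.
January 1983 has 31 days; 31 − 16 = 15 → January 15, 1983.
Advancing 416 days from January 15, 1983:
January has 31 days, so 31 − 15 = 16 days remain after January 15, 1983; 416 − 16 = 400 left.
February 1983 has 28 days (1983 is not a leap year): 400 − 28 = 372 left.
March 1983 has 31 days: 372 − 31 = 341 left.
April 1983 has 30 days: 341 − 30 = 311 left.
May 1983 has 31 days: 311 − 31 = 280 left.
June 1983 has 30 days: 280 − 30 = 250 left.
July 1983 has 31 days: 250 − 31 = 219 left.
August 1983 has 31 days: 219 − 31 = 188 left.
September 1983 has 30 days: 188 − 30 = 158 left.
October 1983 has 31 days: 158 − 31 = 127 left.
November 1983 has 30 days: 127 − 30 = 97 left.
December 1983 has 31 days: 97 − 31 = 66 left.
January 1984 has 31 days: 66 − 31 = 35 left.
February 1984 has 29 days (1984 is a leap year): 35 − 29 = 6 left.
6 days into March 1984 → March 6, 1984.
Advancing 346 days from March 6, 1984:
March has 31 days, so 31 − 6 = 25 days remain after March 6, 1984; 346 − 25 = 321 left.
April 1984 has 30 days: 321 − 30 = 291 left.
May 1984 has 31 days: 291 − 31 = 260 left.
June 1984 has 30 days: 260 − 30 = 230 left.
July 1984 has 31 days: 230 − 31 = 199 left.
August 1984 has 31 days: 199 − 31 = 168 left.
September 1984 has 30 days: 168 − 30 = 138 left.
October 1984 has 31 days: 138 − 31 = 107 left.
November 1984 has 30 days: 107 − 30 = 77 left.
December 1984 has 31 days: 77 − 31 = 46 left.
January 1985 has 31 days: 46 − 31 = 15 left.
15 days into February 1985 → February 15, 1985.
Counting forward 272 days from February 15, 1985:
February has 28 days, so 28 − 15 = 13 days remain after February 15, 1985; 272 − 13 = 259 left.
March 1985 has 31 days: 259 − 31 = 228 left.
April 1985 has 30 days: 228 − 30 = 198 left.
May 1985 has 31 days: 198 − 31 = 167 left.
June 1985 has 30 days: 167 − 30 = 137 left.
July 1985 has 31 days: 137 − 31 = 106 left.
August 1985 has 31 days: 106 − 31 = 75 left.
September 1985 has 30 days: 75 − 30 = 45 left.
October 1985 has 31 days: 45 − 31 = 14 left.
14 days into November 1985 → November 14, 1985.

November 14, 1985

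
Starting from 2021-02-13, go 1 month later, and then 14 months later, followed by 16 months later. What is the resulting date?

September 13, 2023

Advancing 1 month from February 13, 2021:
month 2 + 1 = 3 → March 2021.
Day 13 is valid in March, giving March 13, 2021.
Adding 14 months from March 13, 2021:
month 3 + 14 = 17, which is month 5 of year 2022 → May 2022.
Day 13 is valid in May, giving May 13, 2022.
Adding 16 months from May 13, 2022:
month 5 + 16 = 21, which is month 9 of year 2023 → September 2023.
Day 13 is valid in September, giving September 13, 2023.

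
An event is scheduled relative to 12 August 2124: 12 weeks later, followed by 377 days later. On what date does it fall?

November 16, 2125

Counting forward 12 weeks (= 84 days) from August 12, 2124:
August has 31 days, so 31 − 12 = 19 days remain after August 12, 2124; 84 − 19 = 65 left.
September 2124 has 30 days: 65 − 30 = 35 left.
October 2124 has 31 days: 35 − 31 = 4 left.
4 days into November 2124 → November 4, 2124.
Counting forward 377 days from November 4, 2124:
November has 30 days, so 30 − 4 = 26 days remain after November 4, 2124; 377 − 26 = 351 left.
December 2124 has 31 days: 351 − 31 = 320 left.
January 2125 has 31 days: 320 − 31 = 289 left.
February 2125 has 28 days (2125 is not a leap year): 289 − 28 = 261 left.
March 2125 has 31 days: 261 − 31 = 230 left.
April 2125 has 30 days: 230 − 30 = 200 left.
May 2125 has 31 days: 200 − 31 = 169 left.
June 2125 has 30 days: 169 − 30 = 139 left.
July 2125 has 31 days: 139 − 31 = 108 left.
August 2125 has 31 days: 108 − 31 = 77 left.
September 2125 has 30 days: 77 − 30 = 47 left.
October 2125 has 31 days: 47 − 31 = 16 left.
16 days into November 2125 → November 16, 2125.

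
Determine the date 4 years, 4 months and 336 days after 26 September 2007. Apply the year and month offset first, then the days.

Advancing 4 years, 4 months and 336 days from September 26, 2007: first the month/year part, then the days.
+4 years → 2011; month 9 + 4 = 13, which is month 1 of year 2012 → January 2012.
Day 26 is valid in January, giving January 26, 2012.
Now add 336 days from January 26, 2012.
January has 31 days, so 31 − 26 = 5 days remain after January 26, 2012; 336 − 5 = 331 left.
February 2012 has 29 days (2012 is a leap year): 331 − 29 = 302 left.
March 2012 has 31 days: 302 − 31 = 271 left.
April 2012 has 30 days: 271 − 30 = 241 left.
May 2012 has 31 days: 241 − 31 = 210 left.
June 2012 has 30 days: 210 − 30 = 180 left.
July 2012 has 31 days: 180 − 31 = 149 left.
August 2012 has 31 days: 149 − 31 = 118 left.
September 2012 has 30 days: 118 − 30 = 88 left.
October 2012 has 31 days: 88 − 31 = 57 left.
November 2012 has 30 days: 57 − 30 = 27 left.
27 days into December 2012 → December 27, 2012.

December 27, 2012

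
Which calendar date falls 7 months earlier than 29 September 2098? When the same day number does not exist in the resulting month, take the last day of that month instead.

Going back 7 months from September 29, 2098.
month 9 − 7 = 2 → February 2098.
February 2098 has only 28 days (2098 is not a leap year — relevant if February), and the start was day 29, so the date clamps to February 28, 2098.

February 28, 2098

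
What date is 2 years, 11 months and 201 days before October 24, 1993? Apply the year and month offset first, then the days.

Subtracting 2 years, 11 months and 201 days from October 24, 1993: first the month/year part, then the days.
-2 years → 1991; month 10 − 11 = -1, which is month 11 of year 1990 → November 1990.
Day 24 is valid in November, giving November 24, 1990.
Now subtract 201 days from November 24, 1990.
Going back 24 days from November 24, 1990 reaches the end of the previous month; 201 − 24 = 177 left.
October 1990 has 31 days: 177 − 31 = 146 left.
September 1990 has 30 days: 146 − 30 = 116 left.
August 1990 has 31 days: 116 − 31 = 85 left.
July 1990 has 31 days: 85 − 31 = 54 left.
June 1990 has 30 days: 54 − 30 = 24 left.
May 1990 has 31 days; 31 − 24 = 7 → May 7, 1990.

May 7, 1990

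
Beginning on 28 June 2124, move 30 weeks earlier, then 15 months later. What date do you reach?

Going back 30 weeks (= 210 days) from June 28, 2124:
Going back 28 days from June 28, 2124 reaches the end of the previous month; 210 − 28 = 182 left.
May 2124 has 31 days: 182 − 31 = 151 left.
April 2124 has 30 days: 151 − 30 = 121 left.
March 2124 has 31 days: 121 − 31 = 90 left.
February 2124 has 29 days (2124 is a leap year): 90 − 29 = 61 left.
January 2124 has 31 days: 61 − 31 = 30 left.
December 2123 has 31 days; 31 − 30 = 1 → December 1, 2123.
Advancing 15 months from December 1, 2123:
month 12 + 15 = 27, which is month 3 of year 2125 → March 2125.
Day 1 is valid in March, giving March 1, 2125.

March 1, 2125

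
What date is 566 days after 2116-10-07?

April 26, 2118

Adding 566 days from October 7, 2116.
October has 31 days, so 31 − 7 = 24 days remain after October 7, 2116; 566 − 24 = 542 left.
November 2116 has 30 days: 542 − 30 = 512 left.
December 2116 has 31 days: 512 − 31 = 481 left.
January 2117 has 31 days: 481 − 31 = 450 left.
February 2117 has 28 days (2117 is not a leap year): 450 − 28 = 422 left.
March 2117 has 31 days: 422 − 31 = 391 left.
April 2117 has 30 days: 391 − 30 = 361 left.
May 2117 has 31 days: 361 − 31 = 330 left.
June 2117 has 30 days: 330 − 30 = 300 left.
July 2117 has 31 days: 300 − 31 = 269 left.
August 2117 has 31 days: 269 − 31 = 238 left.
September 2117 has 30 days: 238 − 30 = 208 left.
October 2117 has 31 days: 208 − 31 = 177 left.
November 2117 has 30 days: 177 − 30 = 147 left.
December 2117 has 31 days: 147 − 31 = 116 left.
January 2118 has 31 days: 116 − 31 = 85 left.
February 2118 has 28 days (2118 is not a leap year): 85 − 28 = 57 left.
March 2118 has 31 days: 57 − 31 = 26 left.
26 days into April 2118 → April 26, 2118.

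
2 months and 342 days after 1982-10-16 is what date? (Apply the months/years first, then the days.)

Adding 2 months and 342 days from October 16, 1982: first the month/year part, then the days.
month 10 + 2 = 12 → December 1982.
Day 16 is valid in December, giving December 16, 1982.
Now add 342 days from December 16, 1982.
December has 31 days, so 31 − 16 = 15 days remain after December 16, 1982; 342 − 15 = 327 left.
January 1983 has 31 days: 327 − 31 = 296 left.
February 1983 has 28 days (1983 is not a leap year): 296 − 28 = 268 left.
March 1983 has 31 days: 268 − 31 = 237 left.
April 1983 has 30 days: 237 − 30 = 207 left.
May 1983 has 31 days: 207 − 31 = 176 left.
June 1983 has 30 days: 176 − 30 = 146 left.
July 1983 has 31 days: 146 − 31 = 115 left.
August 1983 has 31 days: 115 − 31 = 84 left.
September 1983 has 30 days: 84 − 30 = 54 left.
October 1983 has 31 days: 54 − 31 = 23 left.
23 days into November 1983 → November 23, 1983.

November 23, 1983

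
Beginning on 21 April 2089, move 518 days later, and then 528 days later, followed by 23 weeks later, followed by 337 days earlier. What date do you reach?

September 8, 2091

Counting forward 518 days from April 21, 2089:
April has 30 days, so 30 − 21 = 9 days remain after April 21, 2089; 518 − 9 = 509 left.
May 2089 has 31 days: 509 − 31 = 478 left.
June 2089 has 30 days: 478 − 30 = 448 left.
July 2089 has 31 days: 448 − 31 = 417 left.
August 2089 has 31 days: 417 − 31 = 386 left.
September 2089 has 30 days: 386 − 30 = 356 left.
October 2089 has 31 days: 356 − 31 = 325 left.
November 2089 has 30 days: 325 − 30 = 295 left.
December 2089 has 31 days: 295 − 31 = 264 left.
January 2090 has 31 days: 264 − 31 = 233 left.
February 2090 has 28 days (2090 is not a leap year): 233 − 28 = 205 left.
March 2090 has 31 days: 205 − 31 = 174 left.
April 2090 has 30 days: 174 − 30 = 144 left.
May 2090 has 31 days: 144 − 31 = 113 left.
June 2090 has 30 days: 113 − 30 = 83 left.
July 2090 has 31 days: 83 − 31 = 52 left.
August 2090 has 31 days: 52 − 31 = 21 left.
21 days into September 2090 → September 21, 2090.
Advancing 528 days from September 21, 2090:
September has 30 days, so 30 − 21 = 9 days remain after September 21, 2090; 528 − 9 = 519 left.
October 2090 has 31 days: 519 − 31 = 488 left.
November 2090 has 30 days: 488 − 30 = 458 left.
December 2090 has 31 days: 458 − 31 = 427 left.
January 2091 has 31 days: 427 − 31 = 396 left.
February 2091 has 28 days (2091 is not a leap year): 396 − 28 = 368 left.
March 2091 has 31 days: 368 − 31 = 337 left.
April 2091 has 30 days: 337 − 30 = 307 left.
May 2091 has 31 days: 307 − 31 = 276 left.
June 2091 has 30 days: 276 − 30 = 246 left.
July 2091 has 31 days: 246 − 31 = 215 left.
August 2091 has 31 days: 215 − 31 = 184 left.
September 2091 has 30 days: 184 − 30 = 154 left.
October 2091 has 31 days: 154 − 31 = 123 left.
November 2091 has 30 days: 123 − 30 = 93 left.
December 2091 has 31 days: 93 − 31 = 62 left.
January 2092 has 31 days: 62 − 31 = 31 left.
February 2092 has 29 days (2092 is a leap year): 31 − 29 = 2 left.
2 days into March 2092 → March 2, 2092.
Adding 23 weeks (= 161 days) from March 2, 2092:
March has 31 days, so 31 − 2 = 29 days remain after March 2, 2092; 161 − 29 = 132 left.
April 2092 has 30 days: 132 − 30 = 102 left.
May 2092 has 31 days: 102 − 31 = 71 left.
June 2092 has 30 days: 71 − 30 = 41 left.
July 2092 has 31 days: 41 − 31 = 10 left.
10 days into August 2092 → August 10, 2092.
Going back 337 days from August 10, 2092:
Going back 10 days from August 10, 2092 reaches the end of the previous month; 337 − 10 = 327 left.
July 2092 has 31 days: 327 − 31 = 296 left.
June 2092 has 30 days: 296 − 30 = 266 left.
May 2092 has 31 days: 266 − 31 = 235 left.
April 2092 has 30 days: 235 − 30 = 205 left.
March 2092 has 31 days: 205 − 31 = 174 left.
February 2092 has 29 days (2092 is a leap year): 174 − 29 = 145 left.
January 2092 has 31 days: 145 − 31 = 114 left.
December 2091 has 31 days: 114 − 31 = 83 left.
November 2091 has 30 days: 83 − 30 = 53 left.
October 2091 has 31 days: 53 − 31 = 22 left.
September 2091 has 30 days; 30 − 22 = 8 → September 8, 2091.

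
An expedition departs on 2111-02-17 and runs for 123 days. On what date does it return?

June 20, 2111

Advancing 123 days from February 17, 2111.
February has 28 days, so 28 − 17 = 11 days remain after February 17, 2111; 123 − 11 = 112 left.
March 2111 has 31 days: 112 − 31 = 81 left.
April 2111 has 30 days: 81 − 30 = 51 left.
May 2111 has 31 days: 51 − 31 = 20 left.
20 days into June 2111 → June 20, 2111.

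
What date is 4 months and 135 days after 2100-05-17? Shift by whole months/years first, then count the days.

January 30, 2101

Adding 4 months and 135 days from May 17, 2100: first the month/year part, then the days.
month 5 + 4 = 9 → September 2100.
Day 17 is valid in September, giving September 17, 2100.
Now add 135 days from September 17, 2100.
September has 30 days, so 30 − 17 = 13 days remain after September 17, 2100; 135 − 13 = 122 left.
October 2100 has 31 days: 122 − 31 = 91 left.
November 2100 has 30 days: 91 − 30 = 61 left.
December 2100 has 31 days: 61 − 31 = 30 left.
30 days into January 2101 → January 30, 2101.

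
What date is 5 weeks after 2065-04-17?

May 22, 2065

Advancing 5 weeks = 35 days from April 17, 2065.
April has 30 days, so 30 − 17 = 13 days remain after April 17, 2065; 35 − 13 = 22 left.
22 days into May 2065 → May 22, 2065.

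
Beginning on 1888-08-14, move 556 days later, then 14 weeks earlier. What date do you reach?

Advancing 556 days from August 14, 1888:
August has 31 days, so 31 − 14 = 17 days remain after August 14, 1888; 556 − 17 = 539 left.
September 1888 has 30 days: 539 − 30 = 509 left.
October 1888 has 31 days: 509 − 31 = 478 left.
November 1888 has 30 days: 478 − 30 = 448 left.
December 1888 has 31 days: 448 − 31 = 417 left.
January 1889 has 31 days: 417 − 31 = 386 left.
February 1889 has 28 days (1889 is not a leap year): 386 − 28 = 358 left.
March 1889 has 31 days: 358 − 31 = 327 left.
April 1889 has 30 days: 327 − 30 = 297 left.
May 1889 has 31 days: 297 − 31 = 266 left.
June 1889 has 30 days: 266 − 30 = 236 left.
July 1889 has 31 days: 236 − 31 = 205 left.
August 1889 has 31 days: 205 − 31 = 174 left.
September 1889 has 30 days: 174 − 30 = 144 left.
October 1889 has 31 days: 144 − 31 = 113 left.
November 1889 has 30 days: 113 − 30 = 83 left.
December 1889 has 31 days: 83 − 31 = 52 left.
January 1890 has 31 days: 52 − 31 = 21 left.
21 days into February 1890 → February 21, 1890.
Going back 14 weeks (= 98 days) from February 21, 1890:
Going back 21 days from February 21, 1890 reaches the end of the previous month; 98 − 21 = 77 left.
January 1890 has 31 days: 77 − 31 = 46 left.
December 1889 has 31 days: 46 − 31 = 15 left.
November 1889 has 30 days; 30 − 15 = 15 → November 15, 1889.

November 15, 1889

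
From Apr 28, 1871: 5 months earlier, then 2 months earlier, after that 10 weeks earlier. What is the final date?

July 20, 1870

Going back 5 months from April 28, 1871:
month 4 − 5 = -1, which is month 11 of year 1870 → November 1870.
Day 28 is valid in November, giving November 28, 1870.
Counting back 2 months from November 28, 1870:
month 11 − 2 = 9 → September 1870.
Day 28 is valid in September, giving September 28, 1870.
Going back 10 weeks (= 70 days) from September 28, 1870:
Going back 28 days from September 28, 1870 reaches the end of the previous month; 70 − 28 = 42 left.
August 1870 has 31 days: 42 − 31 = 11 left.
July 1870 has 31 days; 31 − 11 = 20 → July 20, 1870.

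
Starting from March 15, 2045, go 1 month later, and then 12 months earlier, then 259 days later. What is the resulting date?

Adding 1 month from March 15, 2045:
month 3 + 1 = 4 → April 2045.
Day 15 is valid in April, giving April 15, 2045.
Subtracting 12 months from April 15, 2045:
month 4 − 12 = -8, which is month 4 of year 2044 → April 2044.
Day 15 is valid in April, giving April 15, 2044.
Advancing 259 days from April 15, 2044:
April has 30 days, so 30 − 15 = 15 days remain after April 15, 2044; 259 − 15 = 244 left.
May 2044 has 31 days: 244 − 31 = 213 left.
June 2044 has 30 days: 213 − 30 = 183 left.
July 2044 has 31 days: 183 − 31 = 152 left.
August 2044 has 31 days: 152 − 31 = 121 left.
September 2044 has 30 days: 121 − 30 = 91 left.
October 2044 has 31 days: 91 − 31 = 60 left.
November 2044 has 30 days: 60 − 30 = 30 left.
30 days into December 2044 → December 30, 2044.

December 30, 2044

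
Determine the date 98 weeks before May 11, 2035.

Subtracting 98 weeks = 686 days from May 11, 2035.
Going back 11 days from May 11, 2035 reaches the end of the previous month; 686 − 11 = 675 left.
April 2035 has 30 days: 675 − 30 = 645 left.
March 2035 has 31 days: 645 − 31 = 614 left.
February 2035 has 28 days (2035 is not a leap year): 614 − 28 = 586 left.
January 2035 has 31 days: 586 − 31 = 555 left.
December 2034 has 31 days: 555 − 31 = 524 left.
November 2034 has 30 days: 524 − 30 = 494 left.
October 2034 has 31 days: 494 − 31 = 463 left.
September 2034 has 30 days: 463 − 30 = 433 left.
August 2034 has 31 days: 433 − 31 = 402 left.
July 2034 has 31 days: 402 − 31 = 371 left.
June 2034 has 30 days: 371 − 30 = 341 left.
May 2034 has 31 days: 341 − 31 = 310 left.
April 2034 has 30 days: 310 − 30 = 280 left.
March 2034 has 31 days: 280 − 31 = 249 left.
February 2034 has 28 days (2034 is not a leap year): 249 − 28 = 221 left.
January 2034 has 31 days: 221 − 31 = 190 left.
December 2033 has 31 days: 190 − 31 = 159 left.
November 2033 has 30 days: 159 − 30 = 129 left.
October 2033 has 31 days: 129 − 31 = 98 left.
September 2033 has 30 days: 98 − 30 = 68 left.
August 2033 has 31 days: 68 − 31 = 37 left.
July 2033 has 31 days: 37 − 31 = 6 left.
June 2033 has 30 days; 30 − 6 = 24 → June 24, 2033.

June 24, 2033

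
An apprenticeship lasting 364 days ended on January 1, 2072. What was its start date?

Going back 364 days from January 1, 2072.
Going back 1 day from January 1, 2072 reaches the end of the previous month; 364 − 1 = 363 left.
December 2071 has 31 days: 363 − 31 = 332 left.
November 2071 has 30 days: 332 − 30 = 302 left.
October 2071 has 31 days: 302 − 31 = 271 left.
September 2071 has 30 days: 271 − 30 = 241 left.
August 2071 has 31 days: 241 − 31 = 210 left.
July 2071 has 31 days: 210 − 31 = 179 left.
June 2071 has 30 days: 179 − 30 = 149 left.
May 2071 has 31 days: 149 − 31 = 118 left.
April 2071 has 30 days: 118 − 30 = 88 left.
March 2071 has 31 days: 88 − 31 = 57 left.
February 2071 has 28 days (2071 is not a leap year): 57 − 28 = 29 left.
January 2071 has 31 days; 31 − 29 = 2 → January 2, 2071.

January 2, 2071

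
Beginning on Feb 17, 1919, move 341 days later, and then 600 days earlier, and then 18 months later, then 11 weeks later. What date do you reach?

February 18, 1920

Advancing 341 days from February 17, 1919:
February has 28 days, so 28 − 17 = 11 days remain after February 17, 1919; 341 − 11 = 330 left.
March 1919 has 31 days: 330 − 31 = 299 left.
April 1919 has 30 days: 299 − 30 = 269 left.
May 1919 has 31 days: 269 − 31 = 238 left.
June 1919 has 30 days: 238 − 30 = 208 left.
July 1919 has 31 days: 208 − 31 = 177 left.
August 1919 has 31 days: 177 − 31 = 146 left.
September 1919 has 30 days: 146 − 30 = 116 left.
October 1919 has 31 days: 116 − 31 = 85 left.
November 1919 has 30 days: 85 − 30 = 55 left.
December 1919 has 31 days: 55 − 31 = 24 left.
24 days into January 1920 → January 24, 1920.
Subtracting 600 days from January 24, 1920:
Going back 24 days from January 24, 1920 reaches the end of the previous month; 600 − 24 = 576 left.
December 1919 has 31 days: 576 − 31 = 545 left.
November 1919 has 30 days: 545 − 30 = 515 left.
October 1919 has 31 days: 515 − 31 = 484 left.
September 1919 has 30 days: 484 − 30 = 454 left.
August 1919 has 31 days: 454 − 31 = 423 left.
July 1919 has 31 days: 423 − 31 = 392 left.
June 1919 has 30 days: 392 − 30 = 362 left.
May 1919 has 31 days: 362 − 31 = 331 left.
April 1919 has 30 days: 331 − 30 = 301 left.
March 1919 has 31 days: 301 − 31 = 270 left.
February 1919 has 28 days (1919 is not a leap year): 270 − 28 = 242 left.
January 1919 has 31 days: 242 − 31 = 211 left.
December 1918 has 31 days: 211 − 31 = 180 left.
November 1918 has 30 days: 180 − 30 = 150 left.
October 1918 has 31 days: 150 − 31 = 119 left.
September 1918 has 30 days: 119 − 30 = 89 left.
August 1918 has 31 days: 89 − 31 = 58 left.
July 1918 has 31 days: 58 − 31 = 27 left.
June 1918 has 30 days; 30 − 27 = 3 → June 3, 1918.
Adding 18 months from June 3, 1918:
month 6 + 18 = 24, which is month 12 of year 1919 → December 1919.
Day 3 is valid in December, giving December 3, 1919.
Counting forward 11 weeks (= 77 days) from December 3, 1919:
December has 31 days, so 31 − 3 = 28 days remain after December 3, 1919; 77 − 28 = 49 left.
January 1920 has 31 days: 49 − 31 = 18 left.
18 days into February 1920 → February 18, 1920.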